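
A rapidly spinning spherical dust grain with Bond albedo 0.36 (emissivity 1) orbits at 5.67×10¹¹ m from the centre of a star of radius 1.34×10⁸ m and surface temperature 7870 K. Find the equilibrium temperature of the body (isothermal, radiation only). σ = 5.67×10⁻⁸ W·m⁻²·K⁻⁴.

The star's surface emits σT_*⁴; at distance d the flux is S = σT_*⁴(R_*/d)².
S = 5.67×10⁻⁸·(7870)⁴·(1.34×10⁸/5.67×10¹¹)² = 12.15 W/m².
For an isothermal sphere T⁴ = (1−a)S/(4σ) = 3.428×10⁷ K⁴.

T ≈ 76.5 K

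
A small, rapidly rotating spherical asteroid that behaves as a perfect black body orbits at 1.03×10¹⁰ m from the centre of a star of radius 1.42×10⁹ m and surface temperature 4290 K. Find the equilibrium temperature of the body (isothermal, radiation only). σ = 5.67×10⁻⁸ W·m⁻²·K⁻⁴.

T ≈ 1130 K

The star's surface emits σT_*⁴; at distance d the flux is S = σT_*⁴(R_*/d)².
S = 5.67×10⁻⁸·(4290)⁴·(1.42×10⁹/1.03×10¹⁰)² = 3.650×10⁵ W/m².
For an isothermal sphere T⁴ = (1−a)S/(4σ) = 1.609×10¹² K⁴.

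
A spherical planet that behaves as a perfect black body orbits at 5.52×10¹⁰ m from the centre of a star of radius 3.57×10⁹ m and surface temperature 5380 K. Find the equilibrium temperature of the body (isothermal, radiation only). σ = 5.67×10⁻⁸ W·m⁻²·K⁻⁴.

The star's surface emits σT_*⁴; at distance d the flux is S = σT_*⁴(R_*/d)².
S = 5.67×10⁻⁸·(5380)⁴·(3.57×10⁹/5.52×10¹⁰)² = 1.987×10⁵ W/m².
For an isothermal sphere T⁴ = (1−a)S/(4σ) = 8.760×10¹¹ K⁴.

T ≈ 967 K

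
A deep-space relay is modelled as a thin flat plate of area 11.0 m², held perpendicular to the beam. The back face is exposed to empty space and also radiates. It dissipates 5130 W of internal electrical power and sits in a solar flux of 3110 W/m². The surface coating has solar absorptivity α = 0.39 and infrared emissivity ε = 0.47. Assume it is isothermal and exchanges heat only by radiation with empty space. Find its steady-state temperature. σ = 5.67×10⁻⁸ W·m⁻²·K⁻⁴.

T ≈ 421 K

At steady state, absorbed solar power + internal power = radiated power.
Absorbed: α·S·A_cross = 0.39·3110·11.00 = 13340 W (cross-section A).
Total input = 13340 + 5130 = 18470 W.
Radiated: εσ·A_surf·T⁴ with A_surf = 2A = 22.00 m².
T⁴ = 18470/(0.47·5.67×10⁻⁸·22.00) = 3.151×10¹⁰ K⁴.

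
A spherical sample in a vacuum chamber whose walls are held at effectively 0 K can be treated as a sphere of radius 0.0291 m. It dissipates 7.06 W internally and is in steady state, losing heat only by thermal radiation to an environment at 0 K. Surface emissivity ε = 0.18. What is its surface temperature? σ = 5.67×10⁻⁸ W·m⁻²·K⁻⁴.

T ≈ 505 K

Steady state: internal power = radiated power, P = εσA T⁴.
Radiating area A = 4πr² = 0.01064 m².
T⁴ = P/(εσA) = 7.06/(0.18·5.67×10⁻⁸·0.01064) = 6.501×10¹⁰ K⁴.
T = (6.501×10¹⁰)^(1/4).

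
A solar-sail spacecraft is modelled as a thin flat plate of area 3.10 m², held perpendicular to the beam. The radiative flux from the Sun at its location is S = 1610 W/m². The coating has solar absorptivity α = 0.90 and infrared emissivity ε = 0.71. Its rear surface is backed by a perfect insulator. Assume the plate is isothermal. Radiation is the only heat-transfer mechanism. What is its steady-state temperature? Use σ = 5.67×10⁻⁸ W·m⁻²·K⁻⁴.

T ≈ 436 K

At equilibrium, absorbed power = emitted power.
Absorbing cross-section = A = 3.100 m²; emitting surface = A = 3.100 m² (ratio 1).
αS·A_cross = εσ·A_surf·T⁴  ⇒  T⁴ = αS/(ε·1σ).
T⁴ = 0.900·1610/(0.71·1·5.67×10⁻⁸) = 3.599×10¹⁰ K⁴.
T = (3.599×10¹⁰)^(1/4).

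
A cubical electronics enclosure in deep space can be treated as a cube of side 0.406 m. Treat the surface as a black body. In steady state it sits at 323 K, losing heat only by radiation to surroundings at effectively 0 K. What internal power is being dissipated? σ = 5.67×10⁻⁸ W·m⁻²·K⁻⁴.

P ≈ 610 W

Steady state: P = εσA T⁴.
A = 6L² = 0.9890 m²; T⁴ = (323)⁴ = 1.088×10¹⁰ K⁴.
P = 1.0 × 5.67×10⁻⁸ × 0.9890 × 1.088×10¹⁰.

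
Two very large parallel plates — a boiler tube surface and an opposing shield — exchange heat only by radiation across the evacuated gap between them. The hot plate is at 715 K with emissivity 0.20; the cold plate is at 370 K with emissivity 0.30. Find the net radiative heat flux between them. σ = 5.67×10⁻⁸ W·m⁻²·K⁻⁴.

q ≈ 1880 W/m²

For two infinite grey parallel plates, q = σ(T₁⁴ − T₂⁴)/(1/ε₁ + 1/ε₂ − 1).
T₁⁴ − T₂⁴ = 2.614×10¹¹ − 1.874×10¹⁰ = 2.426×10¹¹ K⁴.
1/ε₁ + 1/ε₂ − 1 = 5.000 + 3.333 − 1 = 7.333.
q = 5.67×10⁻⁸ × 2.426×10¹¹ / 7.333.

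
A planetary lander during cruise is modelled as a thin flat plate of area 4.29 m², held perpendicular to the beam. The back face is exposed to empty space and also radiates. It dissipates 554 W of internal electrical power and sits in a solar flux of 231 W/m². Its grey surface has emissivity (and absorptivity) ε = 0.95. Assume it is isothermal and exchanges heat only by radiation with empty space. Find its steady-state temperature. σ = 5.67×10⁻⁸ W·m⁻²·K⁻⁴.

At steady state, absorbed solar power + internal power = radiated power.
Absorbed: α·S·A_cross = 0.95·231·4.290 = 941.4 W (cross-section A).
Total input = 941.4 + 554 = 1495 W.
Radiated: εσ·A_surf·T⁴ with A_surf = 2A = 8.580 m².
T⁴ = 1495/(0.95·5.67×10⁻⁸·8.580) = 3.236×10⁹ K⁴.

T ≈ 239 K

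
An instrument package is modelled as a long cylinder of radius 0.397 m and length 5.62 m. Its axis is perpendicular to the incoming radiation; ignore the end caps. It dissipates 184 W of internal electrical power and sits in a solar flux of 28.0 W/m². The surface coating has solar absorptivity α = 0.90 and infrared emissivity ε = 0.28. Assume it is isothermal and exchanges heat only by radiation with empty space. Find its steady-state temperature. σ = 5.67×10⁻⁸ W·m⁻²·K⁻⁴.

At steady state, absorbed solar power + internal power = radiated power.
Absorbed: α·S·A_cross = 0.90·28.0·4.462 = 112.4 W (cross-section 2rL).
Total input = 112.4 + 184 = 296.4 W.
Radiated: εσ·A_surf·T⁴ with A_surf = 2πrL = 14.02 m².
T⁴ = 296.4/(0.28·5.67×10⁻⁸·14.02) = 1.332×10⁹ K⁴.

T ≈ 191 K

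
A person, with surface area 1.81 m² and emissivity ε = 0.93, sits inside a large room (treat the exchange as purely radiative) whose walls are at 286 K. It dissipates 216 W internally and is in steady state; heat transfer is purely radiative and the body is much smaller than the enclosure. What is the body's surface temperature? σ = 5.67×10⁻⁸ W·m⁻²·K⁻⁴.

T ≈ 308 K

For a small grey body in a large enclosure, net radiated power = εσA(T⁴ − T_w⁴).
Steady state: P = εσA(T⁴ − T_w⁴) with A = 1.81 m².
T⁴ = P/(εσA) + T_w⁴ = 216/(0.93·5.67×10⁻⁸·1.810) + (286)⁴
    = 2.263×10⁹ + 6.691×10⁹ = 8.954×10⁹ K⁴.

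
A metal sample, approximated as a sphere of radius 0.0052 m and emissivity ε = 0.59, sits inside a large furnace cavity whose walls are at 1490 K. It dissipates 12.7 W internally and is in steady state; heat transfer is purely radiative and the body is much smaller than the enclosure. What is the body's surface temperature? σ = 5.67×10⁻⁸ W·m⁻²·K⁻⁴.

T ≈ 1570 K

For a small grey body in a large enclosure, net radiated power = εσA(T⁴ − T_w⁴).
Steady state: P = εσA(T⁴ − T_w⁴) with A = 4πr² = 3.398×10⁻⁴ m².
T⁴ = P/(εσA) + T_w⁴ = 12.7/(0.59·5.67×10⁻⁸·3.398×10⁻⁴) + (1490)⁴
    = 1.117×10¹² + 4.929×10¹² = 6.046×10¹² K⁴.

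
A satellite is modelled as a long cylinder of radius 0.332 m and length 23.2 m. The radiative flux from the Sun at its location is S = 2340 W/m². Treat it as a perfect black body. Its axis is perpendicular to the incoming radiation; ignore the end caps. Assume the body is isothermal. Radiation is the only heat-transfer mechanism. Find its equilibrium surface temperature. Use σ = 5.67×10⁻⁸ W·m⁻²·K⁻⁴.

At equilibrium, absorbed power = emitted power.
Absorbing cross-section = 2rL = 15.40 m²; emitting surface = 2πrL = 48.40 m² (ratio π).
S·A_cross = εσ·A_surf·T⁴  ⇒  T⁴ = S/(πσ).
T⁴ = 1.00·2340/(π·5.67×10⁻⁸) = 1.314×10¹⁰ K⁴.
T = (1.314×10¹⁰)^(1/4).

T ≈ 339 K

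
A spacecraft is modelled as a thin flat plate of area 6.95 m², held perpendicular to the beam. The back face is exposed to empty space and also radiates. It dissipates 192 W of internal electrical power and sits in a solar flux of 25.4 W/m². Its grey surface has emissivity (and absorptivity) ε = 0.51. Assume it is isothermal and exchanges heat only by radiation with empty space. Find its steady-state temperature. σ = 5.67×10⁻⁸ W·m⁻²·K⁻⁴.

T ≈ 163 K

At steady state, absorbed solar power + internal power = radiated power.
Absorbed: α·S·A_cross = 0.51·25.4·6.950 = 90.03 W (cross-section A).
Total input = 90.03 + 192 = 282.0 W.
Radiated: εσ·A_surf·T⁴ with A_surf = 2A = 13.90 m².
T⁴ = 282.0/(0.51·5.67×10⁻⁸·13.90) = 7.017×10⁸ K⁴.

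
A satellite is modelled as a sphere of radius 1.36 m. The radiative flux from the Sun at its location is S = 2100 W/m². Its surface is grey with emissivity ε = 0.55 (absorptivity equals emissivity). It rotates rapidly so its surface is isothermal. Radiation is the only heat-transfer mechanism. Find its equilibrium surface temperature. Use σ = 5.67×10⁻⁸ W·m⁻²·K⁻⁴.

At equilibrium, absorbed power = emitted power.
Absorbing cross-section = πr² = 5.811 m²; emitting surface = 4πr² = 23.24 m² (ratio 4).
εS·A_cross = εσ·A_surf·T⁴  ⇒  T⁴ = S/(4σ)   (ε cancels).
T⁴ = 2100/(4·5.67×10⁻⁸) = 9.259×10⁹ K⁴.
T = (9.259×10⁹)^(1/4).

T ≈ 310 K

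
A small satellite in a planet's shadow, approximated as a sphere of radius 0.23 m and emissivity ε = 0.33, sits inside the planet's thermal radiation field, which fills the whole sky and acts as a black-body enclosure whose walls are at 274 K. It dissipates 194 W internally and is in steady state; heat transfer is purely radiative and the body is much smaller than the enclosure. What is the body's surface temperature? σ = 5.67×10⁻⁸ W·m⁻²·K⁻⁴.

T ≈ 382 K

For a small grey body in a large enclosure, net radiated power = εσA(T⁴ − T_w⁴).
Steady state: P = εσA(T⁴ − T_w⁴) with A = 4πr² = 0.6648 m².
T⁴ = P/(εσA) + T_w⁴ = 194/(0.33·5.67×10⁻⁸·0.6648) + (274)⁴
    = 1.560×10¹⁰ + 5.636×10⁹ = 2.123×10¹⁰ K⁴.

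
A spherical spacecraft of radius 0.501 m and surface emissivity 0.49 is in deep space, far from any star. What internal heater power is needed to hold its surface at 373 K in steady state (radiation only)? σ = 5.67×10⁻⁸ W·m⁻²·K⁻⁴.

P ≈ 1700 W

P = εσ·4πr²·T⁴.
4πr² = 3.154 m²; T⁴ = 1.936×10¹⁰ K⁴.
P = 0.49·5.67×10⁻⁸·3.154·1.936×10¹⁰.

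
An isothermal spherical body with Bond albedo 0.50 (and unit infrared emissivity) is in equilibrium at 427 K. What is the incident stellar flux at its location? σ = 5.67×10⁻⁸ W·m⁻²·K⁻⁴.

(1−a)S·πr² = σ·4πr²·T⁴ ⇒ S = 4σT⁴/(1−a).
S = 4·5.67×10⁻⁸·3.324×10¹⁰/0.500.

S ≈ 15100 W/m²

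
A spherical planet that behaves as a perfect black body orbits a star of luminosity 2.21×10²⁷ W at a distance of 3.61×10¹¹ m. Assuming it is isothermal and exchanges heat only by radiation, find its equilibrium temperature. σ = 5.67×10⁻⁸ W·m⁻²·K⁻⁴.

First find the stellar flux at distance d: S = L/(4πd²) = 2.21×10²⁷/(4π·(3.61×10¹¹)²) = 1349 W/m².
For an isothermal sphere, absorbed (1−a)S·πr² = emitted σ·4πr²·T⁴, so T⁴ = (1−a)S/(4σ).
T⁴ = 1.00·1349/(4·5.67×10⁻⁸) = 5.950×10⁹ K⁴.

T ≈ 278 K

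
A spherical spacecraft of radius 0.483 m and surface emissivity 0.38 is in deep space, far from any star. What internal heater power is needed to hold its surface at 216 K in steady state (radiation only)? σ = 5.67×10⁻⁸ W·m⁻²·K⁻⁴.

P = εσ·4πr²·T⁴.
4πr² = 2.932 m²; T⁴ = 2.177×10⁹ K⁴.
P = 0.38·5.67×10⁻⁸·2.932·2.177×10⁹.

P ≈ 137 W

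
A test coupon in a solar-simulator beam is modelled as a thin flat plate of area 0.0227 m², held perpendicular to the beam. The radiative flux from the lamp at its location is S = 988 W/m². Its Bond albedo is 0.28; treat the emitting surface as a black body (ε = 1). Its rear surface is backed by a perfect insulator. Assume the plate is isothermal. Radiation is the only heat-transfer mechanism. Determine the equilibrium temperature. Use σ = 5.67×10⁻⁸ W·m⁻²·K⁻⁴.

At equilibrium, absorbed power = emitted power.
Absorbing cross-section = A = 0.02270 m²; emitting surface = A = 0.02270 m² (ratio 1).
(1−a)S·A_cross = εσ·A_surf·T⁴  ⇒  T⁴ = (1−a)S/(1σ).
T⁴ = 0.720·988/(1·5.67×10⁻⁸) = 1.255×10¹⁰ K⁴.
T = (1.255×10¹⁰)^(1/4).

T ≈ 335 K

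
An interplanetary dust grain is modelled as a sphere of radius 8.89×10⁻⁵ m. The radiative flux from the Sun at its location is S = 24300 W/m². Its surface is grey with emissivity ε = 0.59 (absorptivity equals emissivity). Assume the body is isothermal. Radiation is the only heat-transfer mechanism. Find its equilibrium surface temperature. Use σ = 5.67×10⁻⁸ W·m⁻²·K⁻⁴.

T ≈ 572 K

At equilibrium, absorbed power = emitted power.
Absorbing cross-section = πr² = 2.483×10⁻⁸ m²; emitting surface = 4πr² = 9.931×10⁻⁸ m² (ratio 4).
εS·A_cross = εσ·A_surf·T⁴  ⇒  T⁴ = S/(4σ)   (ε cancels).
T⁴ = 24300/(4·5.67×10⁻⁸) = 1.071×10¹¹ K⁴.
T = (1.071×10¹¹)^(1/4).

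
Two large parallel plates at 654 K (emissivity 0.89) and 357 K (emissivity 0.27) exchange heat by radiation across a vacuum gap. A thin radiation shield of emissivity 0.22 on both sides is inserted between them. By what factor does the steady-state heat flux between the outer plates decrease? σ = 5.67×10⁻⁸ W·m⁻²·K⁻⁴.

factor ≈ 3.11

Without shield: q₀ = σΔ(T⁴)/(1/ε₁+1/ε₂−1) with denominator 3.827.
With shield the two gaps are in series; the resistances add: (1/ε₁+1/ε_s−1)+(1/ε_s+1/ε₂−1) = 4.669+7.249 = 11.92.
Heat-flux ratio q₀/q = 11.92/3.827.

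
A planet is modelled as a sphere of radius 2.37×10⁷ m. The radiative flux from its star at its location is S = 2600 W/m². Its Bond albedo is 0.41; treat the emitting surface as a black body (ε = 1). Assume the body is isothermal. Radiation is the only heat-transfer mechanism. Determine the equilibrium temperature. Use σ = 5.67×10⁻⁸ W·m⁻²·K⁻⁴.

T ≈ 287 K

At equilibrium, absorbed power = emitted power.
Absorbing cross-section = πr² = 1.765×10¹⁵ m²; emitting surface = 4πr² = 7.058×10¹⁵ m² (ratio 4).
(1−a)S·A_cross = εσ·A_surf·T⁴  ⇒  T⁴ = (1−a)S/(4σ).
T⁴ = 0.590·2600/(4·5.67×10⁻⁸) = 6.764×10⁹ K⁴.
T = (6.764×10⁹)^(1/4).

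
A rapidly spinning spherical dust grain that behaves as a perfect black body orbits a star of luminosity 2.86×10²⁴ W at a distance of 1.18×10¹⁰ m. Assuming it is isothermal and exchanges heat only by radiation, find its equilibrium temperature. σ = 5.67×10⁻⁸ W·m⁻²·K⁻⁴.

First find the stellar flux at distance d: S = L/(4πd²) = 2.86×10²⁴/(4π·(1.18×10¹⁰)²) = 1635 W/m².
For an isothermal sphere, absorbed (1−a)S·πr² = emitted σ·4πr²·T⁴, so T⁴ = (1−a)S/(4σ).
T⁴ = 1.00·1635/(4·5.67×10⁻⁸) = 7.207×10⁹ K⁴.

T ≈ 291 K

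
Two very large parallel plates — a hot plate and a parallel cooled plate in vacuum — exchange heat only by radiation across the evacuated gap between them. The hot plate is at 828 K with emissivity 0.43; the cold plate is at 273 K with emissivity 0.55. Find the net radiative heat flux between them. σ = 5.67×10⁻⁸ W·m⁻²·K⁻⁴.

For two infinite grey parallel plates, q = σ(T₁⁴ − T₂⁴)/(1/ε₁ + 1/ε₂ − 1).
T₁⁴ − T₂⁴ = 4.700×10¹¹ − 5.555×10⁹ = 4.645×10¹¹ K⁴.
1/ε₁ + 1/ε₂ − 1 = 2.326 + 1.818 − 1 = 3.144.
q = 5.67×10⁻⁸ × 4.645×10¹¹ / 3.144.

q ≈ 8380 W/m²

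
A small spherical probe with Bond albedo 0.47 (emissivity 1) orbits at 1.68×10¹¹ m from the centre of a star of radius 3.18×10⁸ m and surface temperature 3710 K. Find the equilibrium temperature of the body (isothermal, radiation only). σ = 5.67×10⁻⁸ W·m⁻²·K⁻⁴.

The star's surface emits σT_*⁴; at distance d the flux is S = σT_*⁴(R_*/d)².
S = 5.67×10⁻⁸·(3710)⁴·(3.18×10⁸/1.68×10¹¹)² = 38.49 W/m².
For an isothermal sphere T⁴ = (1−a)S/(4σ) = 8.994×10⁷ K⁴.

T ≈ 97.4 K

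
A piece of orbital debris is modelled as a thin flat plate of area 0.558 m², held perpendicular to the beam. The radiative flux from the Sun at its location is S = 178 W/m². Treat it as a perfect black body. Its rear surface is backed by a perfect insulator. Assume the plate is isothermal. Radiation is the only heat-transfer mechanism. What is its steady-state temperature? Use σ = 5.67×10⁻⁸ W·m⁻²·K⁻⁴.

At equilibrium, absorbed power = emitted power.
Absorbing cross-section = A = 0.5580 m²; emitting surface = A = 0.5580 m² (ratio 1).
S·A_cross = εσ·A_surf·T⁴  ⇒  T⁴ = S/(1σ).
T⁴ = 1.00·178/(1·5.67×10⁻⁸) = 3.139×10⁹ K⁴.
T = (3.139×10⁹)^(1/4).

T ≈ 237 K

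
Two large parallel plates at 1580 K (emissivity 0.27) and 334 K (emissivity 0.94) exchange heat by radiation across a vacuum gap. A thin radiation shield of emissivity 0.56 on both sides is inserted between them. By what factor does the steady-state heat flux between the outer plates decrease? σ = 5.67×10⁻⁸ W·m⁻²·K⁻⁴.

Without shield: q₀ = σΔ(T⁴)/(1/ε₁+1/ε₂−1) with denominator 3.768.
With shield the two gaps are in series; the resistances add: (1/ε₁+1/ε_s−1)+(1/ε_s+1/ε₂−1) = 4.489+1.850 = 6.339.
Heat-flux ratio q₀/q = 6.339/3.768.

factor ≈ 1.68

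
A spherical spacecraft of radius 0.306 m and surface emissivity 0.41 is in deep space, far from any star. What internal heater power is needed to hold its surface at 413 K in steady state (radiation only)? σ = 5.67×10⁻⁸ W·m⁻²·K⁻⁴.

P ≈ 796 W

P = εσ·4πr²·T⁴.
4πr² = 1.177 m²; T⁴ = 2.909×10¹⁰ K⁴.
P = 0.41·5.67×10⁻⁸·1.177·2.909×10¹⁰.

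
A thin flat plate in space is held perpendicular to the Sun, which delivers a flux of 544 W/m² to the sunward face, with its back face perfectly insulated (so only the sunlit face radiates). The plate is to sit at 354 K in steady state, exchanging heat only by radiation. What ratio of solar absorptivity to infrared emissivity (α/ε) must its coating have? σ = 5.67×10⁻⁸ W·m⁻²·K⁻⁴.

Balance: αS·A = εσ·1A·T⁴ ⇒ α/ε = σT⁴/S.
α/ε = 5.67×10⁻⁸·(354)⁴/544 = 5.67×10⁻⁸·1.570×10¹⁰/544.

α/ε ≈ 1.64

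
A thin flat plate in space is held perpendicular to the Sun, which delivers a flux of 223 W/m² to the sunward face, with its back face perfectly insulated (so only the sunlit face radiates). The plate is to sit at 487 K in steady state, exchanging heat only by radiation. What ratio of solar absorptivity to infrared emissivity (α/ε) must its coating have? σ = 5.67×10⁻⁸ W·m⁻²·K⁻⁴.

α/ε ≈ 14.3

Balance: αS·A = εσ·1A·T⁴ ⇒ α/ε = σT⁴/S.
α/ε = 5.67×10⁻⁸·(487)⁴/223 = 5.67×10⁻⁸·5.625×10¹⁰/223.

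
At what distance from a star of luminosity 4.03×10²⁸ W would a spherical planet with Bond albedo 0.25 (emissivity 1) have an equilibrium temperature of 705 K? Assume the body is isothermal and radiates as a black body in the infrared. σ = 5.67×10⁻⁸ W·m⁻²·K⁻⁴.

d ≈ 2.07×10¹¹ m

For an isothermal black-emitting sphere, (1−a)S·πr² = σ·4πr²·T⁴ ⇒ S = 4σT⁴/(1−a).
S = 4·5.67×10⁻⁸·(705)⁴/0.750 = 74700 W/m².
Flux falls as S = L/(4πd²), so d = √(L/(4πS)) = √(4.03×10²⁸/(4π·74700)).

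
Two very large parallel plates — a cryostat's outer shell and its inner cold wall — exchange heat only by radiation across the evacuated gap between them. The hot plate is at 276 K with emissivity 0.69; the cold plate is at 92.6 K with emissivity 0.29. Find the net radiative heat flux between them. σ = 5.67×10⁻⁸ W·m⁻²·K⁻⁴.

For two infinite grey parallel plates, q = σ(T₁⁴ − T₂⁴)/(1/ε₁ + 1/ε₂ − 1).
T₁⁴ − T₂⁴ = 5.803×10⁹ − 7.353×10⁷ = 5.729×10⁹ K⁴.
1/ε₁ + 1/ε₂ − 1 = 1.449 + 3.448 − 1 = 3.898.
q = 5.67×10⁻⁸ × 5.729×10⁹ / 3.898.

q ≈ 83.3 W/m²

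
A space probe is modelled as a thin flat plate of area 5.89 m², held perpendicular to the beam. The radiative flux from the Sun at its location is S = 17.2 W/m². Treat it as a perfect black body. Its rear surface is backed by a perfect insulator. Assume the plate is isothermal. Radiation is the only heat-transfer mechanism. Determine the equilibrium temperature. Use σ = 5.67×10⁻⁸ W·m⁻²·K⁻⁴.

T ≈ 132 K

At equilibrium, absorbed power = emitted power.
Absorbing cross-section = A = 5.890 m²; emitting surface = A = 5.890 m² (ratio 1).
S·A_cross = εσ·A_surf·T⁴  ⇒  T⁴ = S/(1σ).
T⁴ = 1.00·17.2/(1·5.67×10⁻⁸) = 3.034×10⁸ K⁴.
T = (3.034×10⁸)^(1/4).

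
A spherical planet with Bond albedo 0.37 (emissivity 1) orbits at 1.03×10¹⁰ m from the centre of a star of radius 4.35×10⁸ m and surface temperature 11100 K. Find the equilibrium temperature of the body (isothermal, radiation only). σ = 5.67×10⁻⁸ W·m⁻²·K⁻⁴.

T ≈ 1440 K

The star's surface emits σT_*⁴; at distance d the flux is S = σT_*⁴(R_*/d)².
S = 5.67×10⁻⁸·(11100)⁴·(4.35×10⁸/1.03×10¹⁰)² = 1.535×10⁶ W/m².
For an isothermal sphere T⁴ = (1−a)S/(4σ) = 4.265×10¹² K⁴.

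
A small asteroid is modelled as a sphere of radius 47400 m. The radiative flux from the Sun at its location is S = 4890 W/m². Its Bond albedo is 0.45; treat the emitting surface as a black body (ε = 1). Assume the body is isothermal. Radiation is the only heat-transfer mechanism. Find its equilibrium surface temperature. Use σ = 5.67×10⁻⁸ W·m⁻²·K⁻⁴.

T ≈ 330 K

At equilibrium, absorbed power = emitted power.
Absorbing cross-section = πr² = 7.058×10⁹ m²; emitting surface = 4πr² = 2.823×10¹⁰ m² (ratio 4).
(1−a)S·A_cross = εσ·A_surf·T⁴  ⇒  T⁴ = (1−a)S/(4σ).
T⁴ = 0.550·4890/(4·5.67×10⁻⁸) = 1.186×10¹⁰ K⁴.
T = (1.186×10¹⁰)^(1/4).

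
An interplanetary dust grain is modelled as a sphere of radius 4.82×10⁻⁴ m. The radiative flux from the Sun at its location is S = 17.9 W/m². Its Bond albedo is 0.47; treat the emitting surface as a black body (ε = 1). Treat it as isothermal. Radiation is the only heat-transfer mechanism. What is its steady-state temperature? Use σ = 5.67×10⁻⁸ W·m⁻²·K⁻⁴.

T ≈ 80.4 K

At equilibrium, absorbed power = emitted power.
Absorbing cross-section = πr² = 7.299×10⁻⁷ m²; emitting surface = 4πr² = 2.919×10⁻⁶ m² (ratio 4).
(1−a)S·A_cross = εσ·A_surf·T⁴  ⇒  T⁴ = (1−a)S/(4σ).
T⁴ = 0.530·17.9/(4·5.67×10⁻⁸) = 4.183×10⁷ K⁴.
T = (4.183×10⁷)^(1/4).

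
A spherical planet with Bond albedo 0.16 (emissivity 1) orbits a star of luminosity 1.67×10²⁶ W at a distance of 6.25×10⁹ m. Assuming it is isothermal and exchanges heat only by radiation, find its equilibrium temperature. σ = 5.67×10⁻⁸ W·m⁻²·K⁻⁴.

T ≈ 1060 K

First find the stellar flux at distance d: S = L/(4πd²) = 1.67×10²⁶/(4π·(6.25×10⁹)²) = 3.402×10⁵ W/m².
For an isothermal sphere, absorbed (1−a)S·πr² = emitted σ·4πr²·T⁴, so T⁴ = (1−a)S/(4σ).
T⁴ = 0.840·3.402×10⁵/(4·5.67×10⁻⁸) = 1.260×10¹² K⁴.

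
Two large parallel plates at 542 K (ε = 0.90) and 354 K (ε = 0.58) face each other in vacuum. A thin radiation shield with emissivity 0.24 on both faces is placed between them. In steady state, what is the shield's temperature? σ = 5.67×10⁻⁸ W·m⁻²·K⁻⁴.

In steady state the net flux on the hot side equals that on the cold side.
σ(T₁⁴−T_s⁴)/D₁ = σ(T_s⁴−T₂⁴)/D₂, with D₁ = 1/ε₁+1/ε_s−1 = 4.278, D₂ = 1/ε_s+1/ε₂−1 = 4.891.
Solve for T_s⁴: T_s⁴ = (D₂·T₁⁴ + D₁·T₂⁴)/(D₁+D₂) = 5.336×10¹⁰ K⁴.

T_s ≈ 481 K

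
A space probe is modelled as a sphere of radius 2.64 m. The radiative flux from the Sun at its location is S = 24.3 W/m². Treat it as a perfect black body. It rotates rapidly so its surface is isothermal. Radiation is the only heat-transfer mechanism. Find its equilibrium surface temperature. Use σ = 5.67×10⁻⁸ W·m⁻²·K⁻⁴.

T ≈ 102 K

At equilibrium, absorbed power = emitted power.
Absorbing cross-section = πr² = 21.90 m²; emitting surface = 4πr² = 87.58 m² (ratio 4).
S·A_cross = εσ·A_surf·T⁴  ⇒  T⁴ = S/(4σ).
T⁴ = 1.00·24.3/(4·5.67×10⁻⁸) = 1.071×10⁸ K⁴.
T = (1.071×10⁸)^(1/4).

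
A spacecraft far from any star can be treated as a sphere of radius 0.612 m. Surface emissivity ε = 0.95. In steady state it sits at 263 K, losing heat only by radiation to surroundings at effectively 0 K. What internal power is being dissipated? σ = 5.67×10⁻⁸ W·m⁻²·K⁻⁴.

P ≈ 1210 W

Steady state: P = εσA T⁴.
A = 4πr² = 4.707 m²; T⁴ = (263)⁴ = 4.784×10⁹ K⁴.
P = 0.95 × 5.67×10⁻⁸ × 4.707 × 4.784×10⁹.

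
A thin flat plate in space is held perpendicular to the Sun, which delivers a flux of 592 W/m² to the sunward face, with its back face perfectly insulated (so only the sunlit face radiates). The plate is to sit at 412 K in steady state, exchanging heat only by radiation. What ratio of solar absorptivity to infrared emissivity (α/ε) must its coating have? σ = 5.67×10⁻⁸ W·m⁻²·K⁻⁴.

α/ε ≈ 2.76

Balance: αS·A = εσ·1A·T⁴ ⇒ α/ε = σT⁴/S.
α/ε = 5.67×10⁻⁸·(412)⁴/592 = 5.67×10⁻⁸·2.881×10¹⁰/592.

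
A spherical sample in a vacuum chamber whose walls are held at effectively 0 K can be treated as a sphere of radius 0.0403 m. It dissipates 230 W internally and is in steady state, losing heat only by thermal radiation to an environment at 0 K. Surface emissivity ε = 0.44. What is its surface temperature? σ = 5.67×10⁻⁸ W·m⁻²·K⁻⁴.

Steady state: internal power = radiated power, P = εσA T⁴.
Radiating area A = 4πr² = 0.02041 m².
T⁴ = P/(εσA) = 230/(0.44·5.67×10⁻⁸·0.02041) = 4.517×10¹¹ K⁴.
T = (4.517×10¹¹)^(1/4).

T ≈ 820 K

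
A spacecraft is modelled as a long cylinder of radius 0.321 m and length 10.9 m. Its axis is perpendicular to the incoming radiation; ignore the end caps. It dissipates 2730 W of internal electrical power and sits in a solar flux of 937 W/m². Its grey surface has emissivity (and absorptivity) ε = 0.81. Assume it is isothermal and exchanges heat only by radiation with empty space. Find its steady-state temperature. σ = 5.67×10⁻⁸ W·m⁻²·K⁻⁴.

At steady state, absorbed solar power + internal power = radiated power.
Absorbed: α·S·A_cross = 0.81·937·6.998 = 5311 W (cross-section 2rL).
Total input = 5311 + 2730 = 8041 W.
Radiated: εσ·A_surf·T⁴ with A_surf = 2πrL = 21.98 m².
T⁴ = 8041/(0.81·5.67×10⁻⁸·21.98) = 7.964×10⁹ K⁴.

T ≈ 299 K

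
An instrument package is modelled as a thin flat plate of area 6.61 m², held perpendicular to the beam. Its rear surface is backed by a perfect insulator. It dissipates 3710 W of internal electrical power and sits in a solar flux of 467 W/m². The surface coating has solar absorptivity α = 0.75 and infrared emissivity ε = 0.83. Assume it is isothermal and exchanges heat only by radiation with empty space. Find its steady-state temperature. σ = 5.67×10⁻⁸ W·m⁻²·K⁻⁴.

T ≈ 373 K

At steady state, absorbed solar power + internal power = radiated power.
Absorbed: α·S·A_cross = 0.75·467·6.610 = 2315 W (cross-section A).
Total input = 2315 + 3710 = 6025 W.
Radiated: εσ·A_surf·T⁴ with A_surf = A = 6.610 m².
T⁴ = 6025/(0.83·5.67×10⁻⁸·6.610) = 1.937×10¹⁰ K⁴.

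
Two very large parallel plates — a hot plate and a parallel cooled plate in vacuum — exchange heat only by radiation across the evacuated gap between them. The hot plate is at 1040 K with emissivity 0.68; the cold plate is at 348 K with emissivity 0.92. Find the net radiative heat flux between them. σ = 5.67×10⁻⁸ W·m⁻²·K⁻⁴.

For two infinite grey parallel plates, q = σ(T₁⁴ − T₂⁴)/(1/ε₁ + 1/ε₂ − 1).
T₁⁴ − T₂⁴ = 1.170×10¹² − 1.467×10¹⁰ = 1.155×10¹² K⁴.
1/ε₁ + 1/ε₂ − 1 = 1.471 + 1.087 − 1 = 1.558.
q = 5.67×10⁻⁸ × 1.155×10¹² / 1.558.

q ≈ 42100 W/m²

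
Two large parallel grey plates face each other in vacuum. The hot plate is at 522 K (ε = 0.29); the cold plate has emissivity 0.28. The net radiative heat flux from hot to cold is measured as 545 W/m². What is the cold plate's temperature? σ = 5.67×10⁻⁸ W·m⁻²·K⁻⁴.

T₂ ≈ 358 K

q = σ(T₁⁴ − T₂⁴)/(1/ε₁ + 1/ε₂ − 1); denominator = 6.020.
T₂⁴ = T₁⁴ − q·(1/ε₁+1/ε₂−1)/σ = 7.425×10¹⁰ − 545·6.020/5.67×10⁻⁸
    = 1.639×10¹⁰ K⁴.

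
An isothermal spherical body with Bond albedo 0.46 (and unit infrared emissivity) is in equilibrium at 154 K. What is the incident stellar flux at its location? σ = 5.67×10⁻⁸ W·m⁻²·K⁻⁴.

(1−a)S·πr² = σ·4πr²·T⁴ ⇒ S = 4σT⁴/(1−a).
S = 4·5.67×10⁻⁸·5.624×10⁸/0.540.

S ≈ 236 W/m²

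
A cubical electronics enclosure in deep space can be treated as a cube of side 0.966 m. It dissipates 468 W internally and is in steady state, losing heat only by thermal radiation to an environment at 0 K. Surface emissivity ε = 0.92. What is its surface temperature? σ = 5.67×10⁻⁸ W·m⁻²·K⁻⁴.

Steady state: internal power = radiated power, P = εσA T⁴.
Radiating area A = 6L² = 5.599 m².
T⁴ = P/(εσA) = 468/(0.92·5.67×10⁻⁸·5.599) = 1.602×10⁹ K⁴.
T = (1.602×10⁹)^(1/4).

T ≈ 200 K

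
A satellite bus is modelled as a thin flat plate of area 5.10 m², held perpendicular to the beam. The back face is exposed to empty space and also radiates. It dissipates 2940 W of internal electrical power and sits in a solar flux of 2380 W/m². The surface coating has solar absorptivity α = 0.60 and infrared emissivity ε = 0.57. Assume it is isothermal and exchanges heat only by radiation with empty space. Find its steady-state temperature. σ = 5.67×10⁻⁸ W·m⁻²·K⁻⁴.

T ≈ 420 K

At steady state, absorbed solar power + internal power = radiated power.
Absorbed: α·S·A_cross = 0.60·2380·5.100 = 7283 W (cross-section A).
Total input = 7283 + 2940 = 10220 W.
Radiated: εσ·A_surf·T⁴ with A_surf = 2A = 10.20 m².
T⁴ = 10220/(0.57·5.67×10⁻⁸·10.20) = 3.101×10¹⁰ K⁴.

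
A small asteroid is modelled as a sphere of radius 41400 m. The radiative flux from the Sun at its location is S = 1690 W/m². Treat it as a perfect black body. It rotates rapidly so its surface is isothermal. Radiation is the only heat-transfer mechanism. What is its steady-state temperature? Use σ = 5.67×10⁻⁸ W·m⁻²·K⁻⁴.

T ≈ 294 K

At equilibrium, absorbed power = emitted power.
Absorbing cross-section = πr² = 5.385×10⁹ m²; emitting surface = 4πr² = 2.154×10¹⁰ m² (ratio 4).
S·A_cross = εσ·A_surf·T⁴  ⇒  T⁴ = S/(4σ).
T⁴ = 1.00·1690/(4·5.67×10⁻⁸) = 7.451×10⁹ K⁴.
T = (7.451×10⁹)^(1/4).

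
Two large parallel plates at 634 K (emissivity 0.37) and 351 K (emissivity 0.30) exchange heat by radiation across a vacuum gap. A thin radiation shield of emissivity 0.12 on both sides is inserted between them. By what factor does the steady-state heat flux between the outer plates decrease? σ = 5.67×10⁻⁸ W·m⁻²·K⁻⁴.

factor ≈ 4.11

Without shield: q₀ = σΔ(T⁴)/(1/ε₁+1/ε₂−1) with denominator 5.036.
With shield the two gaps are in series; the resistances add: (1/ε₁+1/ε_s−1)+(1/ε_s+1/ε₂−1) = 10.04+10.67 = 20.70.
Heat-flux ratio q₀/q = 20.70/5.036.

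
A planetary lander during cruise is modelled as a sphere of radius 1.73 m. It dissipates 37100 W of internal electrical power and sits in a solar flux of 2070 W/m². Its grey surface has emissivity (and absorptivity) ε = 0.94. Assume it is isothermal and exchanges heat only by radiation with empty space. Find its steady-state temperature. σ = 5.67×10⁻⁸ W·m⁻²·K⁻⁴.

At steady state, absorbed solar power + internal power = radiated power.
Absorbed: α·S·A_cross = 0.94·2070·9.402 = 18300 W (cross-section πr²).
Total input = 18300 + 37100 = 55400 W.
Radiated: εσ·A_surf·T⁴ with A_surf = 4πr² = 37.61 m².
T⁴ = 55400/(0.94·5.67×10⁻⁸·37.61) = 2.764×10¹⁰ K⁴.

T ≈ 408 K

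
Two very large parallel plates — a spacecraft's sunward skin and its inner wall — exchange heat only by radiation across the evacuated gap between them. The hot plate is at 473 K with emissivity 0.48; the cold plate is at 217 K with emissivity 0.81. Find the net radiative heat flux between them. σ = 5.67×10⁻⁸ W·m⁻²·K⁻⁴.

For two infinite grey parallel plates, q = σ(T₁⁴ − T₂⁴)/(1/ε₁ + 1/ε₂ − 1).
T₁⁴ − T₂⁴ = 5.005×10¹⁰ − 2.217×10⁹ = 4.784×10¹⁰ K⁴.
1/ε₁ + 1/ε₂ − 1 = 2.083 + 1.235 − 1 = 2.318.
q = 5.67×10⁻⁸ × 4.784×10¹⁰ / 2.318.

q ≈ 1170 W/m²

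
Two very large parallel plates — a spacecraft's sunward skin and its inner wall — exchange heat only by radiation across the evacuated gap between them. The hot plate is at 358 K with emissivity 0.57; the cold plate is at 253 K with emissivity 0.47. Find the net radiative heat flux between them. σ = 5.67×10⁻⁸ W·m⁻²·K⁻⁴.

q ≈ 243 W/m²

For two infinite grey parallel plates, q = σ(T₁⁴ − T₂⁴)/(1/ε₁ + 1/ε₂ − 1).
T₁⁴ − T₂⁴ = 1.643×10¹⁰ − 4.097×10⁹ = 1.233×10¹⁰ K⁴.
1/ε₁ + 1/ε₂ − 1 = 1.754 + 2.128 − 1 = 2.882.
q = 5.67×10⁻⁸ × 1.233×10¹⁰ / 2.882.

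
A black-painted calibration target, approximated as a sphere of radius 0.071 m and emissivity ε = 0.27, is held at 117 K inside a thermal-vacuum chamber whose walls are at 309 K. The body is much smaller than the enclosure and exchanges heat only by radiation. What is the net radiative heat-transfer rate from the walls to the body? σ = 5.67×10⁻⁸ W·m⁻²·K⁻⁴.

P_net ≈ 8.66 W

For a small grey body in a large enclosure: P_net = εσA(T_body⁴ − T_wall⁴).
A = 4πr² = 0.06335 m²; T_body⁴ − T_wall⁴ = 1.874×10⁸ − 9.117×10⁹ = -8.929×10⁹ K⁴.
|P_net| = 0.27·5.67×10⁻⁸·0.06335·8.929×10⁹.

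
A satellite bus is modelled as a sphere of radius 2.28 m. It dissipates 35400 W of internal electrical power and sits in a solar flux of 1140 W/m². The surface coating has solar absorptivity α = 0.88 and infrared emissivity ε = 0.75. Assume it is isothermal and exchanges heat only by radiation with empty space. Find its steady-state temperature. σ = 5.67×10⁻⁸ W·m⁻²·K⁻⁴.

At steady state, absorbed solar power + internal power = radiated power.
Absorbed: α·S·A_cross = 0.88·1140·16.33 = 16380 W (cross-section πr²).
Total input = 16380 + 35400 = 51780 W.
Radiated: εσ·A_surf·T⁴ with A_surf = 4πr² = 65.33 m².
T⁴ = 51780/(0.75·5.67×10⁻⁸·65.33) = 1.864×10¹⁰ K⁴.

T ≈ 370 K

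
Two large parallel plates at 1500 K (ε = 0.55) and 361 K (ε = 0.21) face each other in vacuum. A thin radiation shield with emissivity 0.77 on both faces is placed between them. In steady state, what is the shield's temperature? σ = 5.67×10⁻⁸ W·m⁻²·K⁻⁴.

In steady state the net flux on the hot side equals that on the cold side.
σ(T₁⁴−T_s⁴)/D₁ = σ(T_s⁴−T₂⁴)/D₂, with D₁ = 1/ε₁+1/ε_s−1 = 2.117, D₂ = 1/ε_s+1/ε₂−1 = 5.061.
Solve for T_s⁴: T_s⁴ = (D₂·T₁⁴ + D₁·T₂⁴)/(D₁+D₂) = 3.574×10¹² K⁴.

T_s ≈ 1370 K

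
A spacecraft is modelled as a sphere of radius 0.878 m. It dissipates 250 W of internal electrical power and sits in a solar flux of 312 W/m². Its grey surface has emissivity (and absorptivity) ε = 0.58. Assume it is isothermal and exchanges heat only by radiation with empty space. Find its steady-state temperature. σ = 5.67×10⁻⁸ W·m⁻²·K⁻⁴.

T ≈ 216 K

At steady state, absorbed solar power + internal power = radiated power.
Absorbed: α·S·A_cross = 0.58·312·2.422 = 438.2 W (cross-section πr²).
Total input = 438.2 + 250 = 688.2 W.
Radiated: εσ·A_surf·T⁴ with A_surf = 4πr² = 9.687 m².
T⁴ = 688.2/(0.58·5.67×10⁻⁸·9.687) = 2.160×10⁹ K⁴.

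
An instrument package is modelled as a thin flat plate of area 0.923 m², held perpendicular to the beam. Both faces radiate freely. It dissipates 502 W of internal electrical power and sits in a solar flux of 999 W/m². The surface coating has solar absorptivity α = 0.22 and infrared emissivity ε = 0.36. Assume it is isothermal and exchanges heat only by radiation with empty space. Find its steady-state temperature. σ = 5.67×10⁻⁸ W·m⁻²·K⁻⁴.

T ≈ 370 K

At steady state, absorbed solar power + internal power = radiated power.
Absorbed: α·S·A_cross = 0.22·999·0.9230 = 202.9 W (cross-section A).
Total input = 202.9 + 502 = 704.9 W.
Radiated: εσ·A_surf·T⁴ with A_surf = 2A = 1.846 m².
T⁴ = 704.9/(0.36·5.67×10⁻⁸·1.846) = 1.871×10¹⁰ K⁴.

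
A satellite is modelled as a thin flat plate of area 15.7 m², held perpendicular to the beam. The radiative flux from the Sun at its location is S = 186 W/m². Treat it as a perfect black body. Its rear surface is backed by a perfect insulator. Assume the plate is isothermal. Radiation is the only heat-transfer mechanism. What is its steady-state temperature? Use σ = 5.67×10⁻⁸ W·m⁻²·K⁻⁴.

At equilibrium, absorbed power = emitted power.
Absorbing cross-section = A = 15.70 m²; emitting surface = A = 15.70 m² (ratio 1).
S·A_cross = εσ·A_surf·T⁴  ⇒  T⁴ = S/(1σ).
T⁴ = 1.00·186/(1·5.67×10⁻⁸) = 3.280×10⁹ K⁴.
T = (3.280×10⁹)^(1/4).

T ≈ 239 K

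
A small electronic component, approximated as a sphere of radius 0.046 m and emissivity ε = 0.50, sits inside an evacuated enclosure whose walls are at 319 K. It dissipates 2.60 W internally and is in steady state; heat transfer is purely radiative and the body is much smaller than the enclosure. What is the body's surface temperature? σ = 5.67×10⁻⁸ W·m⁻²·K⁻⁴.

T ≈ 343 K

For a small grey body in a large enclosure, net radiated power = εσA(T⁴ − T_w⁴).
Steady state: P = εσA(T⁴ − T_w⁴) with A = 4πr² = 0.02659 m².
T⁴ = P/(εσA) + T_w⁴ = 2.60/(0.50·5.67×10⁻⁸·0.02659) + (319)⁴
    = 3.449×10⁹ + 1.036×10¹⁰ = 1.380×10¹⁰ K⁴.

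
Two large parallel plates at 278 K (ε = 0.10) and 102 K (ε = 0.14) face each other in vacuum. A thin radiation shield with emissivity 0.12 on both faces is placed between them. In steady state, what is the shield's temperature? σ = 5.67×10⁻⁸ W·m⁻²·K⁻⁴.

In steady state the net flux on the hot side equals that on the cold side.
σ(T₁⁴−T_s⁴)/D₁ = σ(T_s⁴−T₂⁴)/D₂, with D₁ = 1/ε₁+1/ε_s−1 = 17.33, D₂ = 1/ε_s+1/ε₂−1 = 14.48.
Solve for T_s⁴: T_s⁴ = (D₂·T₁⁴ + D₁·T₂⁴)/(D₁+D₂) = 2.777×10⁹ K⁴.

T_s ≈ 230 K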